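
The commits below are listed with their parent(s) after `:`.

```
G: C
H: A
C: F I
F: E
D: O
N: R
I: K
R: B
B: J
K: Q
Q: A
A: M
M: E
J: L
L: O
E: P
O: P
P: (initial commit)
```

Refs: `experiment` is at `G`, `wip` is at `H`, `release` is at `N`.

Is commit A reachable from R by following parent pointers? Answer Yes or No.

Ancestors of R: {B, J, L, O, P, R}.
A is not in that set, so it is not an ancestor of R.

No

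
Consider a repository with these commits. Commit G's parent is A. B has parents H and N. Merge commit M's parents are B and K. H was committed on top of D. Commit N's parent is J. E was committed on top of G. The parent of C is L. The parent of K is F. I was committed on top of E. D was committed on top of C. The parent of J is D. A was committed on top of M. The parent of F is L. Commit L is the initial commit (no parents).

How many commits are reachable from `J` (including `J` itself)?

Walking parent pointers from J: reachable set = {C, D, J, L}.
That is 4 commits.

4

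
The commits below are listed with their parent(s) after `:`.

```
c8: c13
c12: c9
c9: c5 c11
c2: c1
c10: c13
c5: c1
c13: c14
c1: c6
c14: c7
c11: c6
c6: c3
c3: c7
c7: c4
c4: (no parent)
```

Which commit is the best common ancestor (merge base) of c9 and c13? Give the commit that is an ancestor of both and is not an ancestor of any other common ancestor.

Ancestors of c9: {c1, c11, c3, c4, c5, c6, c7, c9}.
Ancestors of c13: {c13, c14, c4, c7}.
Common ancestors: {c4, c7}.
Among these, c7 is not an ancestor of any other common ancestor — it is the merge base.

c7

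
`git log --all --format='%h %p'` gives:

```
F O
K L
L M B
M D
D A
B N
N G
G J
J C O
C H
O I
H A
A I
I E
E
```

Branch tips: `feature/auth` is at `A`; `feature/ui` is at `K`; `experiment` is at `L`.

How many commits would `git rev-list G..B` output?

Reachable from B: {A, B, C, E, G, H, I, J, N, O}.
Reachable from G: {A, C, E, G, H, I, J, O}.
In B's history but not G's: {B, N} — 2 commits.

2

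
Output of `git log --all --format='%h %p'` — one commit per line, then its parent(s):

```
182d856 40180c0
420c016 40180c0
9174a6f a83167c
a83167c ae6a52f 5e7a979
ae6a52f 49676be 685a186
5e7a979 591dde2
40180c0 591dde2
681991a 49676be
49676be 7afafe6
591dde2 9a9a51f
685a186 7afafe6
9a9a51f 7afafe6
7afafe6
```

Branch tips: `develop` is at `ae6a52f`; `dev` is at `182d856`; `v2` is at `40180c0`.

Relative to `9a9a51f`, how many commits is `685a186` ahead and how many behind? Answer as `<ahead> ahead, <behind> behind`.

Reachable from 685a186: {685a186, 7afafe6}.
Reachable from 9a9a51f: {7afafe6, 9a9a51f}.
Only in 685a186's history (ahead): {685a186} — 1.
Only in 9a9a51f's history (behind): {9a9a51f} — 1.

1 ahead, 1 behind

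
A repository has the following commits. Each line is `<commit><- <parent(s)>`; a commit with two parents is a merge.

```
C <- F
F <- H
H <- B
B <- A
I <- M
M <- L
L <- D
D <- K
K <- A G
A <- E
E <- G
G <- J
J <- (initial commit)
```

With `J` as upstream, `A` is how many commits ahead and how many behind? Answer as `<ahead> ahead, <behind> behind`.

Reachable from A: {A, E, G, J}.
Reachable from J: {J}.
Only in A's history (ahead): {A, E, G} — 3.
Only in J's history (behind): {} — 0.

3 ahead, 0 behind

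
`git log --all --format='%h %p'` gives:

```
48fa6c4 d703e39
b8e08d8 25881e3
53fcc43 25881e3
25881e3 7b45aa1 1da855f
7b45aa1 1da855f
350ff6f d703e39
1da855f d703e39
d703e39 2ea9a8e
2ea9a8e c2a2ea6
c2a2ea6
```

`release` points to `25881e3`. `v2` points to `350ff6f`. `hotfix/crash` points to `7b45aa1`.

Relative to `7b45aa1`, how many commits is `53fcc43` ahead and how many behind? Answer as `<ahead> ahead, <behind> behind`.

Reachable from 53fcc43: {1da855f, 25881e3, 2ea9a8e, 53fcc43, 7b45aa1, c2a2ea6, d703e39}.
Reachable from 7b45aa1: {1da855f, 2ea9a8e, 7b45aa1, c2a2ea6, d703e39}.
Only in 53fcc43's history (ahead): {25881e3, 53fcc43} — 2.
Only in 7b45aa1's history (behind): {} — 0.

2 ahead, 0 behind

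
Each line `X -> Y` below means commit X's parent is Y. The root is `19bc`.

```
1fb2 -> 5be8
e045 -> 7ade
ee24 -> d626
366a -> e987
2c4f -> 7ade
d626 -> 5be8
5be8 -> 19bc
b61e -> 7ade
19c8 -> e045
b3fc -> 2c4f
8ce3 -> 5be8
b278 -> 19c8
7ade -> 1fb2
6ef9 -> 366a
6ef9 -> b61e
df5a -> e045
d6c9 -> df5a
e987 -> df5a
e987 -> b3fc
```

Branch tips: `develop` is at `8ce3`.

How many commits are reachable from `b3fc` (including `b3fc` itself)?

Walking parent pointers from b3fc: reachable set = {19bc, 1fb2, 2c4f, 5be8, 7ade, b3fc}.
That is 6 commits.

6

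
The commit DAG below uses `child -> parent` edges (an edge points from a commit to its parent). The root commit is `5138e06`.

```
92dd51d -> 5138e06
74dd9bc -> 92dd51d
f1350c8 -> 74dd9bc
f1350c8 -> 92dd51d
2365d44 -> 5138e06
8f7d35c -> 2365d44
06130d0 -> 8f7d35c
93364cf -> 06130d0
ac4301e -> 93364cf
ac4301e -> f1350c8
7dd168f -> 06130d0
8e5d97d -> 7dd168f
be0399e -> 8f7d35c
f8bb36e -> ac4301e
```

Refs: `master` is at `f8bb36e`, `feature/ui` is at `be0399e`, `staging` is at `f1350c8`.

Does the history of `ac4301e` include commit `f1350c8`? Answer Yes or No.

Yes

Ancestors of ac4301e (commits reachable by following parents): {06130d0, 2365d44, 5138e06, 74dd9bc, 8f7d35c, 92dd51d, 93364cf, ac4301e, f1350c8}.
f1350c8 is in that set, so it is an ancestor of ac4301e.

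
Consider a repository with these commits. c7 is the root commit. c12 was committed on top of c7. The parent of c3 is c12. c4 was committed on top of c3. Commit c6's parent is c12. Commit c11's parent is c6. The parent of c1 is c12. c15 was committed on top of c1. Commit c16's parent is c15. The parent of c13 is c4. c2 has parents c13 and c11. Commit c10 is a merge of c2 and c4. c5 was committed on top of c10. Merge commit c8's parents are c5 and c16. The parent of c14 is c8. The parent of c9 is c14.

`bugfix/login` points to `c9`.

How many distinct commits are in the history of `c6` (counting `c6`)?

3

Walking parent pointers from c6: reachable set = {c12, c6, c7}.
That is 3 commits.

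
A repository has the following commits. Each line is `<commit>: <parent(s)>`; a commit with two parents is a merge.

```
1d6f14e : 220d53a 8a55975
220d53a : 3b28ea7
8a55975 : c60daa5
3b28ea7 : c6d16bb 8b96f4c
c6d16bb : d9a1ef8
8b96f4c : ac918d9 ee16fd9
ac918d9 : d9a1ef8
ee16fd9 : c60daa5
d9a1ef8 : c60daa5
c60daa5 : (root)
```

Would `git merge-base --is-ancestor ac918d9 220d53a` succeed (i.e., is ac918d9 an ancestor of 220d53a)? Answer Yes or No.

Yes

Ancestors of 220d53a (commits reachable by following parents): {220d53a, 3b28ea7, 8b96f4c, ac918d9, c60daa5, c6d16bb, d9a1ef8, ee16fd9}.
ac918d9 is in that set, so it is an ancestor of 220d53a.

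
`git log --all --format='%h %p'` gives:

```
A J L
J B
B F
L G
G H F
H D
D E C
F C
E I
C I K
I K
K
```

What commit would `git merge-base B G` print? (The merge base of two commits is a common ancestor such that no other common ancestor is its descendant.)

Ancestors of B: {B, C, F, I, K}.
Ancestors of G: {C, D, E, F, G, H, I, K}.
Common ancestors: {C, F, I, K}.
Among these, F is not an ancestor of any other common ancestor — it is the merge base.

F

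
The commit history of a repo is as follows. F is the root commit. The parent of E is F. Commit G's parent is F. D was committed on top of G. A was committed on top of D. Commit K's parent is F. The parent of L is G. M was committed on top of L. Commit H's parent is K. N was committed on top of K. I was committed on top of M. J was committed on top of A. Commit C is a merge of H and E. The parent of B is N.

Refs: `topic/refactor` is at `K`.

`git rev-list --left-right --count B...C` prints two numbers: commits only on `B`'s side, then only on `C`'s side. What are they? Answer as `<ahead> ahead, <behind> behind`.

Reachable from B: {B, F, K, N}.
Reachable from C: {C, E, F, H, K}.
Only in B's history (ahead): {B, N} — 2.
Only in C's history (behind): {C, E, H} — 3.

2 ahead, 3 behind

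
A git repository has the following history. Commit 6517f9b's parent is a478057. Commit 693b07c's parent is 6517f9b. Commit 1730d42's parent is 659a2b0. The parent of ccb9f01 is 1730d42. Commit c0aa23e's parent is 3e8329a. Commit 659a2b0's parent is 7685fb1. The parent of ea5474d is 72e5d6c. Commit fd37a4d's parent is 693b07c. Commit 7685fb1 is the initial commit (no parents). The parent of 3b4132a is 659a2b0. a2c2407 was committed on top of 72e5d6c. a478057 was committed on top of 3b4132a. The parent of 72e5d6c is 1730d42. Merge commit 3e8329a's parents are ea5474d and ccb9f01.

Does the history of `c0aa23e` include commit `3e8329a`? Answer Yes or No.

Yes

Ancestors of c0aa23e (commits reachable by following parents): {1730d42, 3e8329a, 659a2b0, 72e5d6c, 7685fb1, c0aa23e, ccb9f01, ea5474d}.
3e8329a is in that set, so it is an ancestor of c0aa23e.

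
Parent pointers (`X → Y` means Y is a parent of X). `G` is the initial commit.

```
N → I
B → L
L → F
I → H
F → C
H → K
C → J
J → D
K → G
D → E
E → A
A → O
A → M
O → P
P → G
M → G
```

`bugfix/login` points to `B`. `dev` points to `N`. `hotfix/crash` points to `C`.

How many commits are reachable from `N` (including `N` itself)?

5

Walking parent pointers from N: reachable set = {G, H, I, K, N}.
That is 5 commits.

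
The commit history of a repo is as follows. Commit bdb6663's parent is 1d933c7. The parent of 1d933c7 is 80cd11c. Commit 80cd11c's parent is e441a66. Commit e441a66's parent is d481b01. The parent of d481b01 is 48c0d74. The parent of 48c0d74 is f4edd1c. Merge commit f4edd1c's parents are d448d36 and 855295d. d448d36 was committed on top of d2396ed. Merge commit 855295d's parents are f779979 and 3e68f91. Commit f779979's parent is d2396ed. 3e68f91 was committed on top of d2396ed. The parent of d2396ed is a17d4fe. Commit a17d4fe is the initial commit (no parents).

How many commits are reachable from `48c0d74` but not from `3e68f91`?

5

Reachable from 48c0d74: {3e68f91, 48c0d74, 855295d, a17d4fe, d2396ed, d448d36, f4edd1c, f779979}.
Reachable from 3e68f91: {3e68f91, a17d4fe, d2396ed}.
In 48c0d74's history but not 3e68f91's: {48c0d74, 855295d, d448d36, f4edd1c, f779979} — 5 commits.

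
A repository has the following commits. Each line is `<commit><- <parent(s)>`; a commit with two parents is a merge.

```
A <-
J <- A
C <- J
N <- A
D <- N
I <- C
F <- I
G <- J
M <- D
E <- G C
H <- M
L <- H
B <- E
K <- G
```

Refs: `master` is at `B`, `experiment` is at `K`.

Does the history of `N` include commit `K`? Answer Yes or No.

No

Ancestors of N: {A, N}.
K is not in that set, so it is not an ancestor of N.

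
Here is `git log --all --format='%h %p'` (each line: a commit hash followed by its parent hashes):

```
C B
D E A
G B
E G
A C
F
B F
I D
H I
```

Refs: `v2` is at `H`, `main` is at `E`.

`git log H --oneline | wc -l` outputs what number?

Walking parent pointers from H: reachable set = {A, B, C, D, E, F, G, H, I}.
That is 9 commits.

9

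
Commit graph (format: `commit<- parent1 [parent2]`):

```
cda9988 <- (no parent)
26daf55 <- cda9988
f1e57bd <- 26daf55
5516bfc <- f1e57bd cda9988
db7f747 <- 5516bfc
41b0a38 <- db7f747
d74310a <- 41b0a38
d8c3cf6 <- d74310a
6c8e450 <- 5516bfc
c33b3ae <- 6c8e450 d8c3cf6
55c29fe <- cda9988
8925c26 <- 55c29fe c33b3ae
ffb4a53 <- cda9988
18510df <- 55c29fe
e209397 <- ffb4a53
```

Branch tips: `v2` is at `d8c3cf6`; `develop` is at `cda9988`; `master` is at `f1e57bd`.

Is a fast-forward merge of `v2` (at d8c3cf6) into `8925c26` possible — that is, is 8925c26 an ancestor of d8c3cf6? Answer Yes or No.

A fast-forward from 8925c26 to d8c3cf6 is possible iff 8925c26 is an ancestor of d8c3cf6.
Ancestors of d8c3cf6: {26daf55, 41b0a38, 5516bfc, cda9988, d74310a, d8c3cf6, db7f747, f1e57bd}.
8925c26 is not among them, so fast-forward is not possible.

No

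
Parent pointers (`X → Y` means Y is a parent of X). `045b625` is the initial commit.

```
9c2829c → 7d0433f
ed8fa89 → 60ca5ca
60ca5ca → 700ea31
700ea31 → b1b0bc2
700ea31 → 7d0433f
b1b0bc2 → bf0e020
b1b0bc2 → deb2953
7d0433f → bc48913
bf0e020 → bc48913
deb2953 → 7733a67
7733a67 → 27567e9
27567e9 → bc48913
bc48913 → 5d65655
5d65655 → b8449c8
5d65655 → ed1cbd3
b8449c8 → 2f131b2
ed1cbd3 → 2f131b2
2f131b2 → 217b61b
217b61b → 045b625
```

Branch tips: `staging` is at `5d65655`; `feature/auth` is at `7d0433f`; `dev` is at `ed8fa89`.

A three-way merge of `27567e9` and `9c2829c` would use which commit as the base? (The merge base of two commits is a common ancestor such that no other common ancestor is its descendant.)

bc48913

Ancestors of 27567e9: {045b625, 217b61b, 27567e9, 2f131b2, 5d65655, b8449c8, bc48913, ed1cbd3}.
Ancestors of 9c2829c: {045b625, 217b61b, 2f131b2, 5d65655, 7d0433f, 9c2829c, b8449c8, bc48913, ed1cbd3}.
Common ancestors: {045b625, 217b61b, 2f131b2, 5d65655, b8449c8, bc48913, ed1cbd3}.
Among these, bc48913 is not an ancestor of any other common ancestor — it is the merge base.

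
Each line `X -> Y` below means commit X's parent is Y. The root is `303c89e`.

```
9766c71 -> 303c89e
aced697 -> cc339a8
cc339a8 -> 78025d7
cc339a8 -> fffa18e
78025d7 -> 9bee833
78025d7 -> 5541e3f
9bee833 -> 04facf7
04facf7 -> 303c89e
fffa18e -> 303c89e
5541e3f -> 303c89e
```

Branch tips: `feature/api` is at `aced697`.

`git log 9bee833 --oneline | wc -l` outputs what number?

Walking parent pointers from 9bee833: reachable set = {04facf7, 303c89e, 9bee833}.
That is 3 commits.

3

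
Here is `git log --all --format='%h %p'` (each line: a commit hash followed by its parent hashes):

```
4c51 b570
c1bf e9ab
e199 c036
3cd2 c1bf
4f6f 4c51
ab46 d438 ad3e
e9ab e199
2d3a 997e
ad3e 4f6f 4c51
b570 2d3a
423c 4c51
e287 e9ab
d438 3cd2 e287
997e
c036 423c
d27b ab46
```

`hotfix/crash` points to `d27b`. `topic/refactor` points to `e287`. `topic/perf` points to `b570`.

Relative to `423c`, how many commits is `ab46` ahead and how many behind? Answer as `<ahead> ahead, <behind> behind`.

10 ahead, 0 behind

Reachable from ab46: {2d3a, 3cd2, 423c, 4c51, 4f6f, 997e, ab46, ad3e, b570, c036, c1bf, d438, e199, e287, e9ab}.
Reachable from 423c: {2d3a, 423c, 4c51, 997e, b570}.
Only in ab46's history (ahead): {3cd2, 4f6f, ab46, ad3e, c036, c1bf, d438, e199, e287, e9ab} — 10.
Only in 423c's history (behind): {} — 0.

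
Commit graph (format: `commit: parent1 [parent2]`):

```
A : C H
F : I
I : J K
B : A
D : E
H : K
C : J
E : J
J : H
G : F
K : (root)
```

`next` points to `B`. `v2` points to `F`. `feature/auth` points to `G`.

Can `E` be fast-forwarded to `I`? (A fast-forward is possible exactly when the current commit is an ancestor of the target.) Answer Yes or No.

A fast-forward from E to I is possible iff E is an ancestor of I.
Ancestors of I: {H, I, J, K}.
E is not among them, so fast-forward is not possible.

No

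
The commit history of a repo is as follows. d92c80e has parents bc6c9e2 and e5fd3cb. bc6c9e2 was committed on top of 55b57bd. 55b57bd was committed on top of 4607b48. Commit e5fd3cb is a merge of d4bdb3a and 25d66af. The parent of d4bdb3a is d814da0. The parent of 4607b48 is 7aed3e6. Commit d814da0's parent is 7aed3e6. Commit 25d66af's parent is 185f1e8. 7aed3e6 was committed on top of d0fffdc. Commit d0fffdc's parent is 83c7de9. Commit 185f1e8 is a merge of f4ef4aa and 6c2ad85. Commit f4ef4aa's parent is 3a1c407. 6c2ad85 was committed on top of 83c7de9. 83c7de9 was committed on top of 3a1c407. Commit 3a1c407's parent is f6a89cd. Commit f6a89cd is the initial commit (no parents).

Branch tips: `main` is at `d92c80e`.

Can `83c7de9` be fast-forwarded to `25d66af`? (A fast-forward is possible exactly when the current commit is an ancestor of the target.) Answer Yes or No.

A fast-forward from 83c7de9 to 25d66af is possible iff 83c7de9 is an ancestor of 25d66af.
Ancestors of 25d66af: {185f1e8, 25d66af, 3a1c407, 6c2ad85, 83c7de9, f4ef4aa, f6a89cd}.
83c7de9 is among them, so fast-forward is possible.

Yes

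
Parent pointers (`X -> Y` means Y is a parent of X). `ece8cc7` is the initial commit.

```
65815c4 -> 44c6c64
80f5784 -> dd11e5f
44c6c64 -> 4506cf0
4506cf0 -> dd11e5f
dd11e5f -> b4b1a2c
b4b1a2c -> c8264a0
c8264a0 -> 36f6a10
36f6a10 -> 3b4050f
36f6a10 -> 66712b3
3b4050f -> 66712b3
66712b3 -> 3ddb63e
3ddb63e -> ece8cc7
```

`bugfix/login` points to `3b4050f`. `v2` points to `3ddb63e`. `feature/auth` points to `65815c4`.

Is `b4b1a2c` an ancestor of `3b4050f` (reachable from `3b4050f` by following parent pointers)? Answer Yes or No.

Ancestors of 3b4050f: {3b4050f, 3ddb63e, 66712b3, ece8cc7}.
b4b1a2c is not in that set, so it is not an ancestor of 3b4050f.

No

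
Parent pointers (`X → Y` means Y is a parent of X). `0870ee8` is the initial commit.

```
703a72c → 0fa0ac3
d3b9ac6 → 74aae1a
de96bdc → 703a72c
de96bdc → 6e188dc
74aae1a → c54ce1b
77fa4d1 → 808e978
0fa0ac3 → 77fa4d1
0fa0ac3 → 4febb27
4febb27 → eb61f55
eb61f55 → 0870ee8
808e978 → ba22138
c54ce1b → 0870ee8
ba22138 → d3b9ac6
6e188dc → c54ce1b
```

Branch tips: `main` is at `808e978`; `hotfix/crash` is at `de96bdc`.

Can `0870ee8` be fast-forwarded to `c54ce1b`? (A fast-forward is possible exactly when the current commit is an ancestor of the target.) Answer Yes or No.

Yes

A fast-forward from 0870ee8 to c54ce1b is possible iff 0870ee8 is an ancestor of c54ce1b.
Ancestors of c54ce1b: {0870ee8, c54ce1b}.
0870ee8 is among them, so fast-forward is possible.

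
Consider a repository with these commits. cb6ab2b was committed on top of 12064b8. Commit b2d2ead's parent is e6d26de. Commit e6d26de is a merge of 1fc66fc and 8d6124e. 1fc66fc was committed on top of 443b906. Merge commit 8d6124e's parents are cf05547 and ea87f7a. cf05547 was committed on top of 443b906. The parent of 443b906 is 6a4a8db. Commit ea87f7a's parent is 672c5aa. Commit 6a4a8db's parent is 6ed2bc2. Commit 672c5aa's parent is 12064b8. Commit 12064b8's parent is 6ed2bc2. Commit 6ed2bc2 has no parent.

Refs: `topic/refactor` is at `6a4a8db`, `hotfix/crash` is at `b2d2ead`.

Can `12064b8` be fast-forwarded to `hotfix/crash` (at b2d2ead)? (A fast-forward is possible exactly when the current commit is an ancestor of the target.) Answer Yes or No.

Yes

A fast-forward from 12064b8 to b2d2ead is possible iff 12064b8 is an ancestor of b2d2ead.
Ancestors of b2d2ead: {12064b8, 1fc66fc, 443b906, 672c5aa, 6a4a8db, 6ed2bc2, 8d6124e, b2d2ead, cf05547, e6d26de, ea87f7a}.
12064b8 is among them, so fast-forward is possible.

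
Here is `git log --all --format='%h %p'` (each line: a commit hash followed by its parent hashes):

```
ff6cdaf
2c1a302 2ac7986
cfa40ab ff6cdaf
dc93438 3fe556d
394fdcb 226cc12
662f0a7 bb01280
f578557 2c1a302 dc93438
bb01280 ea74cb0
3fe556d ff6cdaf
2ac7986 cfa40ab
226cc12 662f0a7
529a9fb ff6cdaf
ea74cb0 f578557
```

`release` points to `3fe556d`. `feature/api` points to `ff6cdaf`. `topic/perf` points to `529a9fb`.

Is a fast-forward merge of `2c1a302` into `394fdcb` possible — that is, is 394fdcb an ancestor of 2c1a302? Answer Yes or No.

No

A fast-forward from 394fdcb to 2c1a302 is possible iff 394fdcb is an ancestor of 2c1a302.
Ancestors of 2c1a302: {2ac7986, 2c1a302, cfa40ab, ff6cdaf}.
394fdcb is not among them, so fast-forward is not possible.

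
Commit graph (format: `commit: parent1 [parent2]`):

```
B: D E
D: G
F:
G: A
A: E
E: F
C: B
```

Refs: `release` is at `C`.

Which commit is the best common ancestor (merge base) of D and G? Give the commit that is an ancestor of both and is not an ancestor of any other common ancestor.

Ancestors of D: {A, D, E, F, G}.
Ancestors of G: {A, E, F, G}.
Common ancestors: {A, E, F, G}.
Among these, G is not an ancestor of any other common ancestor — it is the merge base.

G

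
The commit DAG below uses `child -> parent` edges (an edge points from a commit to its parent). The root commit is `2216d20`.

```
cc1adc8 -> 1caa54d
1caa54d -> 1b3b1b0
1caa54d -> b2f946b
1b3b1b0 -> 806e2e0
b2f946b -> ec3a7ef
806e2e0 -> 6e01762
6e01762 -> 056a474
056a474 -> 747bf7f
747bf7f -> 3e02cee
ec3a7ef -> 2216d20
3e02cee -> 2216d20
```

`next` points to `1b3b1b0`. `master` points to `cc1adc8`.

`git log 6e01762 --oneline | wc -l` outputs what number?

Walking parent pointers from 6e01762: reachable set = {056a474, 2216d20, 3e02cee, 6e01762, 747bf7f}.
That is 5 commits.

5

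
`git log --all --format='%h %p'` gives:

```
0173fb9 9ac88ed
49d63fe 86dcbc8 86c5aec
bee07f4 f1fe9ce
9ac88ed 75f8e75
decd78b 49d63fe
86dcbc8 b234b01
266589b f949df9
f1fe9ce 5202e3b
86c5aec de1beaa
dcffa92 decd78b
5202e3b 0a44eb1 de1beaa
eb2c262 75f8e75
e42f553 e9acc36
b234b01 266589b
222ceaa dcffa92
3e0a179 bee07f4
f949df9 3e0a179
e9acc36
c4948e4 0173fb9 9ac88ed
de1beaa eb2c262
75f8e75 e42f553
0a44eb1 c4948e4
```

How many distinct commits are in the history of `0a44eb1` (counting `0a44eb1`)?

Walking parent pointers from 0a44eb1: reachable set = {0173fb9, 0a44eb1, 75f8e75, 9ac88ed, c4948e4, e42f553, e9acc36}.
That is 7 commits.

7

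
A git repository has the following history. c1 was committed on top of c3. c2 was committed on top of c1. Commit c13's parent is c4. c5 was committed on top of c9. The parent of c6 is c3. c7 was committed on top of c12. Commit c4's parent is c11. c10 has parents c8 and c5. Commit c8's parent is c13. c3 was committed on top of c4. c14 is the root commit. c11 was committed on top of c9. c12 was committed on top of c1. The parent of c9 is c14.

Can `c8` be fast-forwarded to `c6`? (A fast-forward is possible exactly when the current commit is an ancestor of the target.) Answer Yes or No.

A fast-forward from c8 to c6 is possible iff c8 is an ancestor of c6.
Ancestors of c6: {c11, c14, c3, c4, c6, c9}.
c8 is not among them, so fast-forward is not possible.

No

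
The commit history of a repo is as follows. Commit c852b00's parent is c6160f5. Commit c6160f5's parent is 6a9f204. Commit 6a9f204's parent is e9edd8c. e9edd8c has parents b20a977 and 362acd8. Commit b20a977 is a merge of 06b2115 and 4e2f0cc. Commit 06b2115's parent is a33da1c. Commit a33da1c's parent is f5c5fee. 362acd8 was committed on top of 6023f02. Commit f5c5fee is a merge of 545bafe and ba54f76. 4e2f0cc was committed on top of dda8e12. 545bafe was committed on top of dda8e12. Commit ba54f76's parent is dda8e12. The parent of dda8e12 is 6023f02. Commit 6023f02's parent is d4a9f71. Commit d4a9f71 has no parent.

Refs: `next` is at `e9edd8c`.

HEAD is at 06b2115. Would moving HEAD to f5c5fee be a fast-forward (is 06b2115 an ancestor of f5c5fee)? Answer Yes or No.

A fast-forward from 06b2115 to f5c5fee is possible iff 06b2115 is an ancestor of f5c5fee.
Ancestors of f5c5fee: {545bafe, 6023f02, ba54f76, d4a9f71, dda8e12, f5c5fee}.
06b2115 is not among them, so fast-forward is not possible.

No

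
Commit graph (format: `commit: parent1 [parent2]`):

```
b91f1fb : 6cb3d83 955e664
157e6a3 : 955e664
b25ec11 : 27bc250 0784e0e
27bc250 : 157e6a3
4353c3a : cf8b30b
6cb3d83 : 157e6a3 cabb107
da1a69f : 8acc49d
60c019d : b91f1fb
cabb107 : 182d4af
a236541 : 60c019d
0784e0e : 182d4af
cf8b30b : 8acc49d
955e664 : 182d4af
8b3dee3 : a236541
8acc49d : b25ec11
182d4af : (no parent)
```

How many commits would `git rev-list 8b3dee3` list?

9

Walking parent pointers from 8b3dee3: reachable set = {157e6a3, 182d4af, 60c019d, 6cb3d83, 8b3dee3, 955e664, a236541, b91f1fb, cabb107}.
That is 9 commits.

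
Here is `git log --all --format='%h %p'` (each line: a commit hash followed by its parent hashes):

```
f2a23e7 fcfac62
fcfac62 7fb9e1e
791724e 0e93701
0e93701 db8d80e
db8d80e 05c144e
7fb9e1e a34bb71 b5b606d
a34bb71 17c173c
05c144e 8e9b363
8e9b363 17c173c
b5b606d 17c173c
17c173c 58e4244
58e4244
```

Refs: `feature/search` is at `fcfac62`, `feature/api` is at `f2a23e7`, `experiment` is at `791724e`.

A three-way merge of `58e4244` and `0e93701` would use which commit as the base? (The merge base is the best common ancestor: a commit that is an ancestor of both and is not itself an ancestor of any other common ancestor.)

58e4244

Ancestors of 58e4244: {58e4244}.
Ancestors of 0e93701: {05c144e, 0e93701, 17c173c, 58e4244, 8e9b363, db8d80e}.
Common ancestors: {58e4244}.
The only common ancestor is 58e4244, so it is the merge base.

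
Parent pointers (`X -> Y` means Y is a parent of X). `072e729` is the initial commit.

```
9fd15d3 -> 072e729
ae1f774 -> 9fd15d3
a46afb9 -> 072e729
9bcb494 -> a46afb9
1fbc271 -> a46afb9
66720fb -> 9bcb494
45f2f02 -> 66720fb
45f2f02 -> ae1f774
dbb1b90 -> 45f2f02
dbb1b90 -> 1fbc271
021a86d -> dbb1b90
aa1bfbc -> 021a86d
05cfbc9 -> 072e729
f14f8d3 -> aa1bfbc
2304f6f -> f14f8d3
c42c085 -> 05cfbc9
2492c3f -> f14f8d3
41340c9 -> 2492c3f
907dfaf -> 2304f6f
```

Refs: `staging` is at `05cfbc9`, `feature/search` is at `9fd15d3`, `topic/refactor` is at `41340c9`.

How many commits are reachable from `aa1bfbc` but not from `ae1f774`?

Reachable from aa1bfbc: {021a86d, 072e729, 1fbc271, 45f2f02, 66720fb, 9bcb494, 9fd15d3, a46afb9, aa1bfbc, ae1f774, dbb1b90}.
Reachable from ae1f774: {072e729, 9fd15d3, ae1f774}.
In aa1bfbc's history but not ae1f774's: {021a86d, 1fbc271, 45f2f02, 66720fb, 9bcb494, a46afb9, aa1bfbc, dbb1b90} — 8 commits.

8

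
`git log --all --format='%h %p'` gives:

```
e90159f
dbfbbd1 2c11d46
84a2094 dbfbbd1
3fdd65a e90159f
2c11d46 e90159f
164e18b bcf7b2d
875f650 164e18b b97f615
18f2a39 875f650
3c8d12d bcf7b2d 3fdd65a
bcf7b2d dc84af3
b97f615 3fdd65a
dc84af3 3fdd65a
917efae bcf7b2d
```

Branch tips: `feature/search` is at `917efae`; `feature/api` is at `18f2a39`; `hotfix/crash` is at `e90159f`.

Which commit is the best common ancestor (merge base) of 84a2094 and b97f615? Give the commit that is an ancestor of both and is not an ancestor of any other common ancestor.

e90159f

Ancestors of 84a2094: {2c11d46, 84a2094, dbfbbd1, e90159f}.
Ancestors of b97f615: {3fdd65a, b97f615, e90159f}.
Common ancestors: {e90159f}.
The only common ancestor is e90159f, so it is the merge base.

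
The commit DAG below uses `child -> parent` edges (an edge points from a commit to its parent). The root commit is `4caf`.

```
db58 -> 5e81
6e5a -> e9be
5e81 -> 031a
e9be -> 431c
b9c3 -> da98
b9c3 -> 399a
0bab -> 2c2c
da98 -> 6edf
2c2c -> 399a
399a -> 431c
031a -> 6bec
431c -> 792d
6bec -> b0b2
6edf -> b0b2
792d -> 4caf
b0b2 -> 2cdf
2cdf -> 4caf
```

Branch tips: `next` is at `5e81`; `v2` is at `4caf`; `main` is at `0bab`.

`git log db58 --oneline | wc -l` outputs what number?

7

Walking parent pointers from db58: reachable set = {031a, 2cdf, 4caf, 5e81, 6bec, b0b2, db58}.
That is 7 commits.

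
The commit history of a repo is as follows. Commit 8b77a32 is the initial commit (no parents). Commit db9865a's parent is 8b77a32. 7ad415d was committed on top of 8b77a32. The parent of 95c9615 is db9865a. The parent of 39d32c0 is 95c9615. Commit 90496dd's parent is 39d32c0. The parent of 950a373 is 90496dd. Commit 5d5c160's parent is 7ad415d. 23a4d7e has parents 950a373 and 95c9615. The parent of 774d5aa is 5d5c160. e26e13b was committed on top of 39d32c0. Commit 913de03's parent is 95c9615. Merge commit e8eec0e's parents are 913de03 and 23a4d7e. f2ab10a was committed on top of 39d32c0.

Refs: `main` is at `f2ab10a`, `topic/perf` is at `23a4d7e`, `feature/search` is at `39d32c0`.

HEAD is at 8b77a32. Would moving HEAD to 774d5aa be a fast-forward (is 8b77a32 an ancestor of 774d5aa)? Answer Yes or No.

Yes

A fast-forward from 8b77a32 to 774d5aa is possible iff 8b77a32 is an ancestor of 774d5aa.
Ancestors of 774d5aa: {5d5c160, 774d5aa, 7ad415d, 8b77a32}.
8b77a32 is among them, so fast-forward is possible.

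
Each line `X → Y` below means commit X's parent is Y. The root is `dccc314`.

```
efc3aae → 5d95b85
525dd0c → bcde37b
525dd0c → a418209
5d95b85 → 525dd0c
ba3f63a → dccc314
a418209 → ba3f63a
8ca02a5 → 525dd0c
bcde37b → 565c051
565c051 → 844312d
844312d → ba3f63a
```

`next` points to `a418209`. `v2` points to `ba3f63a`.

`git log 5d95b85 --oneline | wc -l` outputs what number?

Walking parent pointers from 5d95b85: reachable set = {525dd0c, 565c051, 5d95b85, 844312d, a418209, ba3f63a, bcde37b, dccc314}.
That is 8 commits.

8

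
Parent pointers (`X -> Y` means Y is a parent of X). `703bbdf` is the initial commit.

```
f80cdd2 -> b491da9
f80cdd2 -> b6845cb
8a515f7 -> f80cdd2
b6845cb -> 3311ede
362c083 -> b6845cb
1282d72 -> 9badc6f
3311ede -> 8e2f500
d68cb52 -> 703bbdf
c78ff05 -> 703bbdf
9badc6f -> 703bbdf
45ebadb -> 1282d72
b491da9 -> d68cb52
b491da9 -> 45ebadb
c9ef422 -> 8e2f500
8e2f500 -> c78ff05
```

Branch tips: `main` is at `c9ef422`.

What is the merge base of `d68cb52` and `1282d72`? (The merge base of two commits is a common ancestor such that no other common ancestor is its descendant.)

Ancestors of d68cb52: {703bbdf, d68cb52}.
Ancestors of 1282d72: {1282d72, 703bbdf, 9badc6f}.
Common ancestors: {703bbdf}.
The only common ancestor is 703bbdf, so it is the merge base.

703bbdf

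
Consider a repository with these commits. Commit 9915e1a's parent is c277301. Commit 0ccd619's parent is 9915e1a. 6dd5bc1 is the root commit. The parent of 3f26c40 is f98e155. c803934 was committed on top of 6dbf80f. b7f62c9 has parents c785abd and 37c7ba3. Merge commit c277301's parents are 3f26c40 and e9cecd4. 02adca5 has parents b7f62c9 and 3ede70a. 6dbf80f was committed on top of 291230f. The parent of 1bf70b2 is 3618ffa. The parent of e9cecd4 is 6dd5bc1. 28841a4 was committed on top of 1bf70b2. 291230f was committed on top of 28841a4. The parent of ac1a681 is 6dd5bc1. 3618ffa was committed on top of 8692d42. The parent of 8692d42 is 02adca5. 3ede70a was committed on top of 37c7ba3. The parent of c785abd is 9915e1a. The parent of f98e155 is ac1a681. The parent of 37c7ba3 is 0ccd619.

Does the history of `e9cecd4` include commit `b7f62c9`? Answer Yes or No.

Ancestors of e9cecd4: {6dd5bc1, e9cecd4}.
b7f62c9 is not in that set, so it is not an ancestor of e9cecd4.

No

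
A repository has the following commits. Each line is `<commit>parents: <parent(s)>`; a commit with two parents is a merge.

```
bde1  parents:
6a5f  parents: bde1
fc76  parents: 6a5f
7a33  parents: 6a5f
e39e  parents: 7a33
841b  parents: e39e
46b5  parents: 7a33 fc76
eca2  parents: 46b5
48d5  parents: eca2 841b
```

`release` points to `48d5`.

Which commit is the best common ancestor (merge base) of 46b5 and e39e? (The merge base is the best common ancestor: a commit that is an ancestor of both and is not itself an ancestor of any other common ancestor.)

7a33

Ancestors of 46b5: {46b5, 6a5f, 7a33, bde1, fc76}.
Ancestors of e39e: {6a5f, 7a33, bde1, e39e}.
Common ancestors: {6a5f, 7a33, bde1}.
Among these, 7a33 is not an ancestor of any other common ancestor — it is the merge base.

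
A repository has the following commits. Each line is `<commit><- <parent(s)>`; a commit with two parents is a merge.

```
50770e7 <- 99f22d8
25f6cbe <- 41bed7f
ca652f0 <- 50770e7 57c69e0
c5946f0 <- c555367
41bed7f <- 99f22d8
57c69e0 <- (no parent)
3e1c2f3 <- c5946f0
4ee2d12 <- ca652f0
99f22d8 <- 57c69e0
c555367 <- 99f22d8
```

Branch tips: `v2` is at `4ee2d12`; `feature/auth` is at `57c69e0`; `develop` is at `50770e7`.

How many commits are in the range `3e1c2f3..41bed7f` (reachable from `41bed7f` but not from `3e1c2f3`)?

Reachable from 41bed7f: {41bed7f, 57c69e0, 99f22d8}.
Reachable from 3e1c2f3: {3e1c2f3, 57c69e0, 99f22d8, c555367, c5946f0}.
In 41bed7f's history but not 3e1c2f3's: {41bed7f} — 1 commit.

1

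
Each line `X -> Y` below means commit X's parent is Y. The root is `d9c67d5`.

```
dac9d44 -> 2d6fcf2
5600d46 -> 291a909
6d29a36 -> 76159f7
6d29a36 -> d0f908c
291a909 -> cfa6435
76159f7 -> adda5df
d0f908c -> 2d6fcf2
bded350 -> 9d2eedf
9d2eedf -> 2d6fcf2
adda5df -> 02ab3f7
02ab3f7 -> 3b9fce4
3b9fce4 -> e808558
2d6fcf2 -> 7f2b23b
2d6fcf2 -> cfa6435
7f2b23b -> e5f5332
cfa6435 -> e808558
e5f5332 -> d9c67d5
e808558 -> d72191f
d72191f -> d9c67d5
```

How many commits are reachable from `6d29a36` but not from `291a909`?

9

Reachable from 6d29a36: {02ab3f7, 2d6fcf2, 3b9fce4, 6d29a36, 76159f7, 7f2b23b, adda5df, cfa6435, d0f908c, d72191f, d9c67d5, e5f5332, e808558}.
Reachable from 291a909: {291a909, cfa6435, d72191f, d9c67d5, e808558}.
In 6d29a36's history but not 291a909's: {02ab3f7, 2d6fcf2, 3b9fce4, 6d29a36, 76159f7, 7f2b23b, adda5df, d0f908c, e5f5332} — 9 commits.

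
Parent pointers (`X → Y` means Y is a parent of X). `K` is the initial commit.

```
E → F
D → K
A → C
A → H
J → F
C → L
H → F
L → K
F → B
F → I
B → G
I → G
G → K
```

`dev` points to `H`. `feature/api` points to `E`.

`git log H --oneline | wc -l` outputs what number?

6

Walking parent pointers from H: reachable set = {B, F, G, H, I, K}.
That is 6 commits.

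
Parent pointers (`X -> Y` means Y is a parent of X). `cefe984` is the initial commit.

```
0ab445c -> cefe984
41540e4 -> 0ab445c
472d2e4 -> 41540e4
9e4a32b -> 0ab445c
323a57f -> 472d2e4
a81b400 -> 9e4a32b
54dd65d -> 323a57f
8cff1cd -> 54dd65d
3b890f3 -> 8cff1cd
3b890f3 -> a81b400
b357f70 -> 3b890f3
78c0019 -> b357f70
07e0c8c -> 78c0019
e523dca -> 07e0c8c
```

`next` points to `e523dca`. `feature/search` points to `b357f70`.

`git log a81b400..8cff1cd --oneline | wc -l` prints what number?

Reachable from 8cff1cd: {0ab445c, 323a57f, 41540e4, 472d2e4, 54dd65d, 8cff1cd, cefe984}.
Reachable from a81b400: {0ab445c, 9e4a32b, a81b400, cefe984}.
In 8cff1cd's history but not a81b400's: {323a57f, 41540e4, 472d2e4, 54dd65d, 8cff1cd} — 5 commits.

5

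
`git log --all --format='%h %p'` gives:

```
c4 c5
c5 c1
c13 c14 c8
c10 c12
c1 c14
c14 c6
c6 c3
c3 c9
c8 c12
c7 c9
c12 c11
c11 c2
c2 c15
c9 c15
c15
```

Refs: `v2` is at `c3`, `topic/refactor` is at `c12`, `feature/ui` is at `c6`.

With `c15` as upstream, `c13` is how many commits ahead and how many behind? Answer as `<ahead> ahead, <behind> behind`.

Reachable from c13: {c11, c12, c13, c14, c15, c2, c3, c6, c8, c9}.
Reachable from c15: {c15}.
Only in c13's history (ahead): {c11, c12, c13, c14, c2, c3, c6, c8, c9} — 9.
Only in c15's history (behind): {} — 0.

9 ahead, 0 behind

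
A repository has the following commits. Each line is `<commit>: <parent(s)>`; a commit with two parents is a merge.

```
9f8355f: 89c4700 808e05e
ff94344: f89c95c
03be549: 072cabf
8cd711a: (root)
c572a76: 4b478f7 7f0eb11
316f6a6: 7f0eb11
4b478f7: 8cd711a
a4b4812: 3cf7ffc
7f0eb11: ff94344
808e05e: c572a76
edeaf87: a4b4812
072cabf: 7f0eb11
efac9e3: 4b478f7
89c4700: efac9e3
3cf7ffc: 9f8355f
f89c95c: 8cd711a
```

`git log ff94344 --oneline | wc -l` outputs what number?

3

Walking parent pointers from ff94344: reachable set = {8cd711a, f89c95c, ff94344}.
That is 3 commits.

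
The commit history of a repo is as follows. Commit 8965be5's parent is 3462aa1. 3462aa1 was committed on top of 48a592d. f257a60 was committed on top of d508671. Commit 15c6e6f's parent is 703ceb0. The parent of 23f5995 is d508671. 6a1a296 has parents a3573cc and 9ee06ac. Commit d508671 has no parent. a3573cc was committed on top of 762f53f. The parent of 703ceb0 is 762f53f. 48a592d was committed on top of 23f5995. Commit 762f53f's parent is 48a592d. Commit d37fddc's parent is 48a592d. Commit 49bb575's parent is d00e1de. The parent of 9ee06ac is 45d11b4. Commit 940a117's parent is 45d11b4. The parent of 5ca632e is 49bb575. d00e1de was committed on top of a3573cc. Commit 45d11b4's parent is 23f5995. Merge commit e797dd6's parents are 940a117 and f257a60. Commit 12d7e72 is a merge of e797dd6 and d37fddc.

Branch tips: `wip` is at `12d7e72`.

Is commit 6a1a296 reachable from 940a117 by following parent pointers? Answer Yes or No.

No

Ancestors of 940a117: {23f5995, 45d11b4, 940a117, d508671}.
6a1a296 is not in that set, so it is not an ancestor of 940a117.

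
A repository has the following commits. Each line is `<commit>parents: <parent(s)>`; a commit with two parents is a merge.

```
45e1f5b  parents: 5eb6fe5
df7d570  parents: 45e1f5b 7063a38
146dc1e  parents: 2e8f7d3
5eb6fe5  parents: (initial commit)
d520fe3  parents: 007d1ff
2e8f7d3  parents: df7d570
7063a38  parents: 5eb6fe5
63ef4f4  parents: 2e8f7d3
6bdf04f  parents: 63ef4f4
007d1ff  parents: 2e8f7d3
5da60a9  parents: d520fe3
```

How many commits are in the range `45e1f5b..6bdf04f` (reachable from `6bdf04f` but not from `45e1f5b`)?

5

Reachable from 6bdf04f: {2e8f7d3, 45e1f5b, 5eb6fe5, 63ef4f4, 6bdf04f, 7063a38, df7d570}.
Reachable from 45e1f5b: {45e1f5b, 5eb6fe5}.
In 6bdf04f's history but not 45e1f5b's: {2e8f7d3, 63ef4f4, 6bdf04f, 7063a38, df7d570} — 5 commits.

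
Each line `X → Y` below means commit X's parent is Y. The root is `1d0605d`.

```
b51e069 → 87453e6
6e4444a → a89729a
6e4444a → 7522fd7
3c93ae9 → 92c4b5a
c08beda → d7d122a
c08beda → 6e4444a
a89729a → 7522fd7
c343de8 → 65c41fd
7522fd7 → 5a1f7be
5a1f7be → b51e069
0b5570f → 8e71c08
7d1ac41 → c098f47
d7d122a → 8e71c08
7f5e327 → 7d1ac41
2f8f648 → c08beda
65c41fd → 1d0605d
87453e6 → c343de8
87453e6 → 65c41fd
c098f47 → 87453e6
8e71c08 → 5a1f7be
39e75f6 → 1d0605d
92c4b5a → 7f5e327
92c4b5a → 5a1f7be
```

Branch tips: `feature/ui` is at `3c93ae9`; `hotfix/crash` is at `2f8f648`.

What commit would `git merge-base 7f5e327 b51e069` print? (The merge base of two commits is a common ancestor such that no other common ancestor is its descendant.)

87453e6

Ancestors of 7f5e327: {1d0605d, 65c41fd, 7d1ac41, 7f5e327, 87453e6, c098f47, c343de8}.
Ancestors of b51e069: {1d0605d, 65c41fd, 87453e6, b51e069, c343de8}.
Common ancestors: {1d0605d, 65c41fd, 87453e6, c343de8}.
Among these, 87453e6 is not an ancestor of any other common ancestor — it is the merge base.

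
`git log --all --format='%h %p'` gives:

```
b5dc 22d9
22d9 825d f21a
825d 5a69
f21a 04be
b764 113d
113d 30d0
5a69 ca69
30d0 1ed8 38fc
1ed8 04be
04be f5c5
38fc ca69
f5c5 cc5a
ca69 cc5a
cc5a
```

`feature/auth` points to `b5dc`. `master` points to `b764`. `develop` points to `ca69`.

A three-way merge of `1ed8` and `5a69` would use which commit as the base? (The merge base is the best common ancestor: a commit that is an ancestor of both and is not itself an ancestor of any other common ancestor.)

Ancestors of 1ed8: {04be, 1ed8, cc5a, f5c5}.
Ancestors of 5a69: {5a69, ca69, cc5a}.
Common ancestors: {cc5a}.
The only common ancestor is cc5a, so it is the merge base.

cc5a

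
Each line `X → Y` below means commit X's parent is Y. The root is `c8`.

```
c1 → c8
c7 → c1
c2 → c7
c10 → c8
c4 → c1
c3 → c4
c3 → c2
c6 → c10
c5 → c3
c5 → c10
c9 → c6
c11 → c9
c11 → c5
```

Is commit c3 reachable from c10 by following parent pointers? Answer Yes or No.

No

Ancestors of c10: {c10, c8}.
c3 is not in that set, so it is not an ancestor of c10.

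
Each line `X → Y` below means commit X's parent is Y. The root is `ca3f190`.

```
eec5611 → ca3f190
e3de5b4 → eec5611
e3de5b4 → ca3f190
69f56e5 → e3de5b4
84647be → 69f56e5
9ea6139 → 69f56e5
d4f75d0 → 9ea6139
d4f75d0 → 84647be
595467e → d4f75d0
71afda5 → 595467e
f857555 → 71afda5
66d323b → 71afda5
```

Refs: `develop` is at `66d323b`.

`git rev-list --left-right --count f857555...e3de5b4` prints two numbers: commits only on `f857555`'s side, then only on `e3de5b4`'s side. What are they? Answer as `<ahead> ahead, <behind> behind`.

Reachable from f857555: {595467e, 69f56e5, 71afda5, 84647be, 9ea6139, ca3f190, d4f75d0, e3de5b4, eec5611, f857555}.
Reachable from e3de5b4: {ca3f190, e3de5b4, eec5611}.
Only in f857555's history (ahead): {595467e, 69f56e5, 71afda5, 84647be, 9ea6139, d4f75d0, f857555} — 7.
Only in e3de5b4's history (behind): {} — 0.

7 ahead, 0 behind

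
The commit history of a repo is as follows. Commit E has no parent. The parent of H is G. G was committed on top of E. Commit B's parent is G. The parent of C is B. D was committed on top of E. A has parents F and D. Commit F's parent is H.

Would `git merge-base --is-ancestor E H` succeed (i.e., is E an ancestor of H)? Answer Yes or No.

Yes

Ancestors of H (commits reachable by following parents): {E, G, H}.
E is in that set, so it is an ancestor of H.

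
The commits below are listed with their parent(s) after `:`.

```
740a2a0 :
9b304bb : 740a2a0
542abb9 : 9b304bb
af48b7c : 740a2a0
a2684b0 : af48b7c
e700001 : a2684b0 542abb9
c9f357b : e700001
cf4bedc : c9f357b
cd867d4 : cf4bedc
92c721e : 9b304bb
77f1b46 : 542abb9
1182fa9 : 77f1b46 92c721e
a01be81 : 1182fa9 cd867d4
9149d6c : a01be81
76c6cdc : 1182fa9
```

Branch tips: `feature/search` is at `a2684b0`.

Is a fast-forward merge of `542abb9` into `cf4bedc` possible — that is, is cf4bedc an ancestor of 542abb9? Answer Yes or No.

No

A fast-forward from cf4bedc to 542abb9 is possible iff cf4bedc is an ancestor of 542abb9.
Ancestors of 542abb9: {542abb9, 740a2a0, 9b304bb}.
cf4bedc is not among them, so fast-forward is not possible.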